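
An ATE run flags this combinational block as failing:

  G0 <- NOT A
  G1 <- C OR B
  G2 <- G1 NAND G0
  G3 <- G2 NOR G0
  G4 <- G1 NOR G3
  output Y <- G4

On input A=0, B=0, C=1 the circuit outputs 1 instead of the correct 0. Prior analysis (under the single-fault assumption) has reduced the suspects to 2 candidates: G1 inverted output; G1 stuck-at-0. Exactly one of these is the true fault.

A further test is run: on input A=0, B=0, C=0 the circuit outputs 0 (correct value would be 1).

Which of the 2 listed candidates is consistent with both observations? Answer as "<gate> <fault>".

G1 inverted output

Evaluate each candidate on input A=0, B=0, C=0:
  G1 inverted output: G0=1, G1=1 [inverted output], G2=0, G3=0, G4=0 → 0 — matches
  G1 stuck-at-0: G0=1, G1=0 [stuck-at-0], G2=1, G3=0, G4=1 → 1 — eliminated
Only G1 inverted output reproduces the observed 0.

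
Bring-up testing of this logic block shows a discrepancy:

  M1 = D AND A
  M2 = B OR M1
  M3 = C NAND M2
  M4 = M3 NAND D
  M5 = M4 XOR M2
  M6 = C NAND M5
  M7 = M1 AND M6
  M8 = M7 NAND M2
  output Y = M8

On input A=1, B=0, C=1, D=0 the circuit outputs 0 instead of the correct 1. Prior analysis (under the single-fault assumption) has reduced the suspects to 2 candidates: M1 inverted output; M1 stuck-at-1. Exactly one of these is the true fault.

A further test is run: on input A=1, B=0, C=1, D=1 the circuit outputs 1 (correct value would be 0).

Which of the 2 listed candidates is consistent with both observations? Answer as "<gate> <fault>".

M1 inverted output

Evaluate each candidate on input A=1, B=0, C=1, D=1:
  M1 inverted output: M1=0 [inverted output], M2=0, M3=1, M4=0, M5=0, M6=1, M7=0, M8=1 → 1 — matches
  M1 stuck-at-1: M1=1 [stuck-at-1], M2=1, M3=0, M4=1, M5=0, M6=1, M7=1, M8=0 → 0 — eliminated
Only M1 inverted output reproduces the observed 1.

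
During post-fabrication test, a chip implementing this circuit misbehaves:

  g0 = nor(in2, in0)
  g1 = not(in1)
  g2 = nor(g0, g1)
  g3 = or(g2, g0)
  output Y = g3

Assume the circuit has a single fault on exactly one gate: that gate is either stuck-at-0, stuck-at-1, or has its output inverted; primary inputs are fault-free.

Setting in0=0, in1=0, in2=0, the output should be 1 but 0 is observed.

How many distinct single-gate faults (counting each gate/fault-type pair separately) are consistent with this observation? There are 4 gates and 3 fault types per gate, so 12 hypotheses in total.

Fault-free: g0=1, g1=1, g2=0, g3=1 → 1. Observed 0.
  g0 stuck-at-0: output 0 ✓
  g0 stuck-at-1: output 1 ✗
  g0 inverted output: output 0 ✓
  g1 stuck-at-0: output 1 ✗
  g1 stuck-at-1: output 1 ✗
  g1 inverted output: output 1 ✗
  g2 stuck-at-0: output 1 ✗
  g2 stuck-at-1: output 1 ✗
  g2 inverted output: output 1 ✗
  g3 stuck-at-0: output 0 ✓
  g3 stuck-at-1: output 1 ✗
  g3 inverted output: output 0 ✓
Consistent faults: {g0 stuck-at-0, g0 inverted output, g3 stuck-at-0, g3 inverted output} — 4 in all.

4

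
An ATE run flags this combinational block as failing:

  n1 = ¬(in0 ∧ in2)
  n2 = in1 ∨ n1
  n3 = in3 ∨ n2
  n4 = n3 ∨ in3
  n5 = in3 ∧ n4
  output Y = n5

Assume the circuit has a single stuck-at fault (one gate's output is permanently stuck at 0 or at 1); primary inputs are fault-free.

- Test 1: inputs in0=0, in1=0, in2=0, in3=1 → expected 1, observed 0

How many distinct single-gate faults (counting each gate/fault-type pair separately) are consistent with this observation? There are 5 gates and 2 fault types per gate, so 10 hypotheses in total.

Fault-free: n1=1, n2=1, n3=1, n4=1, n5=1 → 1. Observed 0.
  n1 stuck-at-0: output 1 ✗
  n1 stuck-at-1: output 1 ✗
  n2 stuck-at-0: output 1 ✗
  n2 stuck-at-1: output 1 ✗
  n3 stuck-at-0: output 1 ✗
  n3 stuck-at-1: output 1 ✗
  n4 stuck-at-0: output 0 ✓
  n4 stuck-at-1: output 1 ✗
  n5 stuck-at-0: output 0 ✓
  n5 stuck-at-1: output 1 ✗
Consistent faults: {n4 stuck-at-0, n5 stuck-at-0} — 2 in all.

2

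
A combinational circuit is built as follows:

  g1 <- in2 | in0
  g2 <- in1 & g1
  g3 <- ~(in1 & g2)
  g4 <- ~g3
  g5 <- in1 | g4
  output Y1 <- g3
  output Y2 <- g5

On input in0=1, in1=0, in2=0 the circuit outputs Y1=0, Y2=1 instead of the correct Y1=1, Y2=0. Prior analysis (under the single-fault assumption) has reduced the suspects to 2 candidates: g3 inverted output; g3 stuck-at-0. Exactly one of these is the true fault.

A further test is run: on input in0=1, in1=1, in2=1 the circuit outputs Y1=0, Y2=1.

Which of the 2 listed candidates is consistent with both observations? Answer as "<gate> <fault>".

Evaluate each candidate on input in0=1, in1=1, in2=1:
  g3 inverted output: g1=1, g2=1, g3=1 [inverted output], g4=0, g5=1 → Y1=1, Y2=1 — eliminated
  g3 stuck-at-0: g1=1, g2=1, g3=0 [stuck-at-0], g4=1, g5=1 → Y1=0, Y2=1 — matches
Only g3 stuck-at-0 reproduces the observed Y1=0, Y2=1.

g3 stuck-at-0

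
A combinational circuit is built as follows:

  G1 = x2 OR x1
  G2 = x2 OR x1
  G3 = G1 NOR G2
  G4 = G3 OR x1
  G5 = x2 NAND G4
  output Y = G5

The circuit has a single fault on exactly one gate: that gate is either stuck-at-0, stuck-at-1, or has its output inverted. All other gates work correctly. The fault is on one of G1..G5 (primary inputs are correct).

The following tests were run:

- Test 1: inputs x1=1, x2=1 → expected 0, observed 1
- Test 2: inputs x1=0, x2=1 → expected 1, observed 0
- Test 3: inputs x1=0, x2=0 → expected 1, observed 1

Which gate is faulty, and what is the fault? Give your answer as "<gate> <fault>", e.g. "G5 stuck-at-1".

G4 inverted output

Fault-free values for test 1 (x1=1, x2=1): G1=1, G2=1, G3=0, G4=1, G5=0, giving Y=0. Observed 1.
Test 1: faults giving observed 1 are {G4 stuck-at-0, G4 inverted output, G5 stuck-at-1, G5 inverted output}.
Test 2 (x1=0, x2=1): fault-free G1=1, G2=1, G3=0, G4=0, G5=1 → 1; observed 0. Eliminates G4 stuck-at-0, G5 stuck-at-1.
Test 3 (x1=0, x2=0): fault-free G1=0, G2=0, G3=1, G4=1, G5=1 → 1; observed 1. Eliminates G5 inverted output.
Only G4 inverted output is consistent with every test.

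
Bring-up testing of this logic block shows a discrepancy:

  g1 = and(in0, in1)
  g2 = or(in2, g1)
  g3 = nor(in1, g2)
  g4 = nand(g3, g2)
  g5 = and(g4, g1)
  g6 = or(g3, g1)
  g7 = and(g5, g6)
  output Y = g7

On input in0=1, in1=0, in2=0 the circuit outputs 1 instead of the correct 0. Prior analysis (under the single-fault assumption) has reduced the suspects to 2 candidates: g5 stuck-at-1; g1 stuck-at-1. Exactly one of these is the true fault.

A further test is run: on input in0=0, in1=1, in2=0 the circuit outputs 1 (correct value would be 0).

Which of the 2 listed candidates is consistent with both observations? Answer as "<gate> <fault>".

Evaluate each candidate on input in0=0, in1=1, in2=0:
  g5 stuck-at-1: g1=0, g2=0, g3=0, g4=1, g5=1 [stuck-at-1], g6=0, g7=0 → 0 — eliminated
  g1 stuck-at-1: g1=1 [stuck-at-1], g2=1, g3=0, g4=1, g5=1, g6=1, g7=1 → 1 — matches
Only g1 stuck-at-1 reproduces the observed 1.

g1 stuck-at-1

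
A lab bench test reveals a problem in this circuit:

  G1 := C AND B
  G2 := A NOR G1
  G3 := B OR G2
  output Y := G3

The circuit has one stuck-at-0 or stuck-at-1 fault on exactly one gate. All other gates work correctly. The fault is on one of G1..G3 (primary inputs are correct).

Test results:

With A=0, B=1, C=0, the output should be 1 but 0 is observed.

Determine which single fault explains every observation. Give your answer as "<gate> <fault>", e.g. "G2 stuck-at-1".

G3 stuck-at-0

Fault-free values for test 1 (A=0, B=1, C=0): G1=0, G2=1, G3=1, giving Y=1. Observed 0.
Test 1: faults giving observed 0 are {G3 stuck-at-0}.
Only G3 stuck-at-0 is consistent with every test.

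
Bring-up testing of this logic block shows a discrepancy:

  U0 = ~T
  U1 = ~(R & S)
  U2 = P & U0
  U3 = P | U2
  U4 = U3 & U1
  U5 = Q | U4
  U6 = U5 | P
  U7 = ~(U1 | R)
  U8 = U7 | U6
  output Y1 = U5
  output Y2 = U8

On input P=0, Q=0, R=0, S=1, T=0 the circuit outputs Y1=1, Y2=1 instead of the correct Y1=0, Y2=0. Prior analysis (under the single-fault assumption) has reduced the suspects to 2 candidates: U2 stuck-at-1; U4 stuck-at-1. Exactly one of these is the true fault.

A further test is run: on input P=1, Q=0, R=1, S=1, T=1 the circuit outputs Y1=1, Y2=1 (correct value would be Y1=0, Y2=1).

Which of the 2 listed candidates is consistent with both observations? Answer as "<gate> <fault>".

Evaluate each candidate on input P=1, Q=0, R=1, S=1, T=1:
  U2 stuck-at-1: U0=0, U1=0, U2=1 [stuck-at-1], U3=1, U4=0, U5=0, U6=1, U7=0, U8=1 → Y1=0, Y2=1 — eliminated
  U4 stuck-at-1: U0=0, U1=0, U2=0, U3=1, U4=1 [stuck-at-1], U5=1, U6=1, U7=0, U8=1 → Y1=1, Y2=1 — matches
Only U4 stuck-at-1 reproduces the observed Y1=1, Y2=1.

U4 stuck-at-1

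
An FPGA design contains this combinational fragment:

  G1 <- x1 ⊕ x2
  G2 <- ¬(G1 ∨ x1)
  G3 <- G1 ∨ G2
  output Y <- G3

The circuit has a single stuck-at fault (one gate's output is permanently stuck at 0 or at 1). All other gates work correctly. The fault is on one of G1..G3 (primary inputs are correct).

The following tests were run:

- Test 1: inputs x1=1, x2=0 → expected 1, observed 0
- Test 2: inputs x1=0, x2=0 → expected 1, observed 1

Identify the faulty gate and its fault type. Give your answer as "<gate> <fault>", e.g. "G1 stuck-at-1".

Fault-free values for test 1 (x1=1, x2=0): G1=1, G2=0, G3=1, giving Y=1. Observed 0.
Test 1: faults giving observed 0 are {G1 stuck-at-0, G3 stuck-at-0}.
Test 2 (x1=0, x2=0): fault-free G1=0, G2=1, G3=1 → 1; observed 1. Eliminates G3 stuck-at-0.
Only G1 stuck-at-0 is consistent with every test.

G1 stuck-at-0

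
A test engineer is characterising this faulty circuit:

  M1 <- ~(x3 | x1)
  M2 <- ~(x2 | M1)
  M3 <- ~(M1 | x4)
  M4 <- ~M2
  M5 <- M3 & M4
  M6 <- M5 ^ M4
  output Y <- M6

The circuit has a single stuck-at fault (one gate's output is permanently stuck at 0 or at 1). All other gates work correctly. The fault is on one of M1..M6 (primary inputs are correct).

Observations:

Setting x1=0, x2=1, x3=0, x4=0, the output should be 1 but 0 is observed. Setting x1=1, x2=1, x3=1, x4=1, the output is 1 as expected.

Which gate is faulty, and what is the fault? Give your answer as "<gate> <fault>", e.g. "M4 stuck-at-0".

Fault-free values for test 1 (x1=0, x2=1, x3=0, x4=0): M1=1, M2=0, M3=0, M4=1, M5=0, M6=1, giving Y=1. Observed 0.
Test 1: faults giving observed 0 are {M1 stuck-at-0, M2 stuck-at-1, M3 stuck-at-1, M4 stuck-at-0, M5 stuck-at-1, M6 stuck-at-0}.
Test 2 (x1=1, x2=1, x3=1, x4=1): fault-free M1=0, M2=0, M3=0, M4=1, M5=0, M6=1 → 1; observed 1. Eliminates M2 stuck-at-1, M3 stuck-at-1, M4 stuck-at-0, M5 stuck-at-1, M6 stuck-at-0.
Only M1 stuck-at-0 is consistent with every test.

M1 stuck-at-0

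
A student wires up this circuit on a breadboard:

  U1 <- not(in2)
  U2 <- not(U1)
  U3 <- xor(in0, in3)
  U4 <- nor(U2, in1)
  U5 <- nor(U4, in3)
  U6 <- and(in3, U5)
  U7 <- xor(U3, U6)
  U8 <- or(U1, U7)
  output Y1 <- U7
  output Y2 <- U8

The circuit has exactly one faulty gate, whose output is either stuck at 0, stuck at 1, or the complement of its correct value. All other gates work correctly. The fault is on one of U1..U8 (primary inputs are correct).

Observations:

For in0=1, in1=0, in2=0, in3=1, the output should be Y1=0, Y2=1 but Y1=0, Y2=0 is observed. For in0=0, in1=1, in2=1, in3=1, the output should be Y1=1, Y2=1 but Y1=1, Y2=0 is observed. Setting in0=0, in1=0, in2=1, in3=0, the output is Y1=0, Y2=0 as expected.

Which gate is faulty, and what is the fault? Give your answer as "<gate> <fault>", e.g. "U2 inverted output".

U8 stuck-at-0

Fault-free values for test 1 (in0=1, in1=0, in2=0, in3=1): U1=1, U2=0, U3=0, U4=1, U5=0, U6=0, U7=0, U8=1, giving Y1=0, Y2=1. Observed Y1=0, Y2=0.
Test 1: faults giving observed Y1=0, Y2=0 are {U1 stuck-at-0, U1 inverted output, U8 stuck-at-0, U8 inverted output}.
Test 2 (in0=0, in1=1, in2=1, in3=1): fault-free U1=0, U2=1, U3=1, U4=0, U5=0, U6=0, U7=1, U8=1 → Y1=1, Y2=1; observed Y1=1, Y2=0. Eliminates U1 stuck-at-0, U1 inverted output.
Test 3 (in0=0, in1=0, in2=1, in3=0): fault-free U1=0, U2=1, U3=0, U4=0, U5=1, U6=0, U7=0, U8=0 → Y1=0, Y2=0; observed Y1=0, Y2=0. Eliminates U8 inverted output.
Only U8 stuck-at-0 is consistent with every test.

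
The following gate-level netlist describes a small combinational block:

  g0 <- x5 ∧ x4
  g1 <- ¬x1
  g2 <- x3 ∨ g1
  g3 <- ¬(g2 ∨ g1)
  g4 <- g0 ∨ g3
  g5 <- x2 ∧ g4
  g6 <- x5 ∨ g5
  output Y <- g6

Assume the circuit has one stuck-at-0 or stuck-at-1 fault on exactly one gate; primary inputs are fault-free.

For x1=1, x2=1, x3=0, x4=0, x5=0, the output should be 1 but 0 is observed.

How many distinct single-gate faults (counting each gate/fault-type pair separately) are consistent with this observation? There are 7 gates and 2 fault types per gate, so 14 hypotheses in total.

Fault-free: g0=0, g1=0, g2=0, g3=1, g4=1, g5=1, g6=1 → 1. Observed 0.
  g0 stuck-at-0: output 1 ✗
  g0 stuck-at-1: output 1 ✗
  g1 stuck-at-0: output 1 ✗
  g1 stuck-at-1: output 0 ✓
  g2 stuck-at-0: output 1 ✗
  g2 stuck-at-1: output 0 ✓
  g3 stuck-at-0: output 0 ✓
  g3 stuck-at-1: output 1 ✗
  g4 stuck-at-0: output 0 ✓
  g4 stuck-at-1: output 1 ✗
  g5 stuck-at-0: output 0 ✓
  g5 stuck-at-1: output 1 ✗
  g6 stuck-at-0: output 0 ✓
  g6 stuck-at-1: output 1 ✗
Consistent faults: {g1 stuck-at-1, g2 stuck-at-1, g3 stuck-at-0, g4 stuck-at-0, g5 stuck-at-0, g6 stuck-at-0} — 6 in all.

6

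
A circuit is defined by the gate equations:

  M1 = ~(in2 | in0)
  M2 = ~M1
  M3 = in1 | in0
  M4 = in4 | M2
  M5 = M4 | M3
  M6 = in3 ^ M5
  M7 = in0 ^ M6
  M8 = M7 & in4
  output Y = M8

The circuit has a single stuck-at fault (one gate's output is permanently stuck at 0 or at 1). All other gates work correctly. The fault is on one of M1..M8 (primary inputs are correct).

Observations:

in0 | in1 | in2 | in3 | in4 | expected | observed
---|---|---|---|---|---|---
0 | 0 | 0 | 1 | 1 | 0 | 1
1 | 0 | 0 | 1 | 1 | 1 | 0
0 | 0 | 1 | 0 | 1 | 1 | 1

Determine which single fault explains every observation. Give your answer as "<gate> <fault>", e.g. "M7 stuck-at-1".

Fault-free values for test 1 (in0=0, in1=0, in2=0, in3=1, in4=1): M1=1, M2=0, M3=0, M4=1, M5=1, M6=0, M7=0, M8=0, giving Y=0. Observed 1.
Test 1: faults giving observed 1 are {M4 stuck-at-0, M5 stuck-at-0, M6 stuck-at-1, M7 stuck-at-1, M8 stuck-at-1}.
Test 2 (in0=1, in1=0, in2=0, in3=1, in4=1): fault-free M1=0, M2=1, M3=1, M4=1, M5=1, M6=0, M7=1, M8=1 → 1; observed 0. Eliminates M4 stuck-at-0, M7 stuck-at-1, M8 stuck-at-1.
Test 3 (in0=0, in1=0, in2=1, in3=0, in4=1): fault-free M1=0, M2=1, M3=0, M4=1, M5=1, M6=1, M7=1, M8=1 → 1; observed 1. Eliminates M5 stuck-at-0.
Only M6 stuck-at-1 is consistent with every test.

M6 stuck-at-1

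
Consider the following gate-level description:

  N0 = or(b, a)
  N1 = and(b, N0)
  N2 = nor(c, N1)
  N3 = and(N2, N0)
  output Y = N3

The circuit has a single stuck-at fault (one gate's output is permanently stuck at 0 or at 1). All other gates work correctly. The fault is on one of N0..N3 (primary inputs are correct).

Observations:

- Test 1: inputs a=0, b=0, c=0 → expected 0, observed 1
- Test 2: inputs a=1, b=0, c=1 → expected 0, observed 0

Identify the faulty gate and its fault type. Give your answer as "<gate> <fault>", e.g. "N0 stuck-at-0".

Fault-free values for test 1 (a=0, b=0, c=0): N0=0, N1=0, N2=1, N3=0, giving Y=0. Observed 1.
Test 1: faults giving observed 1 are {N0 stuck-at-1, N3 stuck-at-1}.
Test 2 (a=1, b=0, c=1): fault-free N0=1, N1=0, N2=0, N3=0 → 0; observed 0. Eliminates N3 stuck-at-1.
Only N0 stuck-at-1 is consistent with every test.

N0 stuck-at-1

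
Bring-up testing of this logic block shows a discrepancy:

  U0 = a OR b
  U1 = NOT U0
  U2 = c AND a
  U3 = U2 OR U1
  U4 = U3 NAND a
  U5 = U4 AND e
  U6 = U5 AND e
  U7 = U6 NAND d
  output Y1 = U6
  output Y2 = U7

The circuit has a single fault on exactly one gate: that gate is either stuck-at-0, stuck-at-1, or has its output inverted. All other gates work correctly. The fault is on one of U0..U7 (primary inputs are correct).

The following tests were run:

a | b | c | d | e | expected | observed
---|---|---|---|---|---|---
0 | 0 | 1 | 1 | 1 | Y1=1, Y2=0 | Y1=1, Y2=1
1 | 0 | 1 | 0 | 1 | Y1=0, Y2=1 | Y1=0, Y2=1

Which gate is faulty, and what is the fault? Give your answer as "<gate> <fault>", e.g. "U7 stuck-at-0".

U7 stuck-at-1

Fault-free values for test 1 (a=0, b=0, c=1, d=1, e=1): U0=0, U1=1, U2=0, U3=1, U4=1, U5=1, U6=1, U7=0, giving Y1=1, Y2=0. Observed Y1=1, Y2=1.
Test 1: faults giving observed Y1=1, Y2=1 are {U7 stuck-at-1, U7 inverted output}.
Test 2 (a=1, b=0, c=1, d=0, e=1): fault-free U0=1, U1=0, U2=1, U3=1, U4=0, U5=0, U6=0, U7=1 → Y1=0, Y2=1; observed Y1=0, Y2=1. Eliminates U7 inverted output.
Only U7 stuck-at-1 is consistent with every test.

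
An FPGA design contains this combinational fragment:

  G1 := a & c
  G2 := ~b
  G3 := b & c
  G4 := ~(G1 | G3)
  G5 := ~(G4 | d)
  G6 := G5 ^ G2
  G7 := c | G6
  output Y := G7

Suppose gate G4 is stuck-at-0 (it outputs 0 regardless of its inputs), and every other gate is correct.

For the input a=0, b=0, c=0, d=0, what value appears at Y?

0

Propagate with G4 forced: G1=0, G2=1, G3=0, G4=0 [stuck-at-0], G5=1, G6=0, G7=0.
So Y = 0. (Without the fault it would be 1.)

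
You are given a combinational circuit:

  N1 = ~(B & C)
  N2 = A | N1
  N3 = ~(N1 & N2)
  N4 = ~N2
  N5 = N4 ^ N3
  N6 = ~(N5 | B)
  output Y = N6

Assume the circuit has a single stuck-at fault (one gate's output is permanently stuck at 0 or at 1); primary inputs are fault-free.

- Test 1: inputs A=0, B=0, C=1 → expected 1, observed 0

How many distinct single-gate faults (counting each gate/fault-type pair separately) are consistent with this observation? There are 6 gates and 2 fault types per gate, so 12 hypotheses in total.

Fault-free: N1=1, N2=1, N3=0, N4=0, N5=0, N6=1 → 1. Observed 0.
  N1 stuck-at-0: output 1 ✗
  N1 stuck-at-1: output 1 ✗
  N2 stuck-at-0: output 1 ✗
  N2 stuck-at-1: output 1 ✗
  N3 stuck-at-0: output 1 ✗
  N3 stuck-at-1: output 0 ✓
  N4 stuck-at-0: output 1 ✗
  N4 stuck-at-1: output 0 ✓
  N5 stuck-at-0: output 1 ✗
  N5 stuck-at-1: output 0 ✓
  N6 stuck-at-0: output 0 ✓
  N6 stuck-at-1: output 1 ✗
Consistent faults: {N3 stuck-at-1, N4 stuck-at-1, N5 stuck-at-1, N6 stuck-at-0} — 4 in all.

4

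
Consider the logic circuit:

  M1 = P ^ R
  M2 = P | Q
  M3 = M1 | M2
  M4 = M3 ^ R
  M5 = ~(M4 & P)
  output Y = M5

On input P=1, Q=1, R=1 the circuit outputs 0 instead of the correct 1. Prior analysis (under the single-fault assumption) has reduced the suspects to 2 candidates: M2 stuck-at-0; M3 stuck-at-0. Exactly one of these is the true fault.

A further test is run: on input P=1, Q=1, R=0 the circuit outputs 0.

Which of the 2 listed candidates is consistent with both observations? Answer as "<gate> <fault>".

Evaluate each candidate on input P=1, Q=1, R=0:
  M2 stuck-at-0: M1=1, M2=0 [stuck-at-0], M3=1, M4=1, M5=0 → 0 — matches
  M3 stuck-at-0: M1=1, M2=1, M3=0 [stuck-at-0], M4=0, M5=1 → 1 — eliminated
Only M2 stuck-at-0 reproduces the observed 0.

M2 stuck-at-0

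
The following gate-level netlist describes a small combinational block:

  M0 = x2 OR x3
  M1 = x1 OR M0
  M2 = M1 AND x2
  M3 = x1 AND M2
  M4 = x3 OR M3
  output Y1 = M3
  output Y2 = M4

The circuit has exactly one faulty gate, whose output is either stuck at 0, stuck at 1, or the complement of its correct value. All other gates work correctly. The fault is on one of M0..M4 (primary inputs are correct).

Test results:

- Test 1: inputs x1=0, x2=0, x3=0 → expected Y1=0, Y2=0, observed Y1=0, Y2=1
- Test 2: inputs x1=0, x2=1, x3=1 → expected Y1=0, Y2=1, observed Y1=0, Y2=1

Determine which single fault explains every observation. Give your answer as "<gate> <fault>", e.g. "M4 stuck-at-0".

Fault-free values for test 1 (x1=0, x2=0, x3=0): M0=0, M1=0, M2=0, M3=0, M4=0, giving Y1=0, Y2=0. Observed Y1=0, Y2=1.
Test 1: faults giving observed Y1=0, Y2=1 are {M4 stuck-at-1, M4 inverted output}.
Test 2 (x1=0, x2=1, x3=1): fault-free M0=1, M1=1, M2=1, M3=0, M4=1 → Y1=0, Y2=1; observed Y1=0, Y2=1. Eliminates M4 inverted output.
Only M4 stuck-at-1 is consistent with every test.

M4 stuck-at-1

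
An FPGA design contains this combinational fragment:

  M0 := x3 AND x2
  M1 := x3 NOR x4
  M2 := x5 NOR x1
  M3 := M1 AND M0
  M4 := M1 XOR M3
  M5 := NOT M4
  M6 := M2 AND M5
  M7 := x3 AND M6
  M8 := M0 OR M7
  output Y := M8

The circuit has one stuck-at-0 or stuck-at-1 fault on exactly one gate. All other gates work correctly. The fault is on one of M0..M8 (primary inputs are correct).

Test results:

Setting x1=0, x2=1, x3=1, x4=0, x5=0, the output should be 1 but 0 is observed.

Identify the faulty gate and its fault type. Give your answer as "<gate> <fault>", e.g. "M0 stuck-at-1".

M8 stuck-at-0

Fault-free values for test 1 (x1=0, x2=1, x3=1, x4=0, x5=0): M0=1, M1=0, M2=1, M3=0, M4=0, M5=1, M6=1, M7=1, M8=1, giving Y=1. Observed 0.
Test 1: faults giving observed 0 are {M8 stuck-at-0}.
Only M8 stuck-at-0 is consistent with every test.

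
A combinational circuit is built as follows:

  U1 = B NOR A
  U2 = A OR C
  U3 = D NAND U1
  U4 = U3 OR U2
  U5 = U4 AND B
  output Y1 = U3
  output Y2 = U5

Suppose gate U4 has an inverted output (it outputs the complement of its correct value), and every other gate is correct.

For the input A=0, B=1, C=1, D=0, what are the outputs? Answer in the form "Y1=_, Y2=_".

Y1=1, Y2=0

Propagate with U4 forced: U1=0, U2=1, U3=1, U4=0 [inverted output], U5=0.
So the outputs are Y1=1, Y2=0. (Without the fault they would be Y1=1, Y2=1.)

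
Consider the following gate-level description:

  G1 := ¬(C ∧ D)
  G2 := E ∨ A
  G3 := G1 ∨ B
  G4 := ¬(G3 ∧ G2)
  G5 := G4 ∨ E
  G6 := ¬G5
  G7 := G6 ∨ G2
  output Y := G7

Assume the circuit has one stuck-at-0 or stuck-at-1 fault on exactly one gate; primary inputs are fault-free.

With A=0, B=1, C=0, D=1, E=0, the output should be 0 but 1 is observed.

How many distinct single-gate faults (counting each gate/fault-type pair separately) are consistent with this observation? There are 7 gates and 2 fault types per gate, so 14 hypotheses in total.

5

Fault-free: G1=1, G2=0, G3=1, G4=1, G5=1, G6=0, G7=0 → 0. Observed 1.
  G1 stuck-at-0: output 0 ✗
  G1 stuck-at-1: output 0 ✗
  G2 stuck-at-0: output 0 ✗
  G2 stuck-at-1: output 1 ✓
  G3 stuck-at-0: output 0 ✗
  G3 stuck-at-1: output 0 ✗
  G4 stuck-at-0: output 1 ✓
  G4 stuck-at-1: output 0 ✗
  G5 stuck-at-0: output 1 ✓
  G5 stuck-at-1: output 0 ✗
  G6 stuck-at-0: output 0 ✗
  G6 stuck-at-1: output 1 ✓
  G7 stuck-at-0: output 0 ✗
  G7 stuck-at-1: output 1 ✓
Consistent faults: {G2 stuck-at-1, G4 stuck-at-0, G5 stuck-at-0, G6 stuck-at-1, G7 stuck-at-1} — 5 in all.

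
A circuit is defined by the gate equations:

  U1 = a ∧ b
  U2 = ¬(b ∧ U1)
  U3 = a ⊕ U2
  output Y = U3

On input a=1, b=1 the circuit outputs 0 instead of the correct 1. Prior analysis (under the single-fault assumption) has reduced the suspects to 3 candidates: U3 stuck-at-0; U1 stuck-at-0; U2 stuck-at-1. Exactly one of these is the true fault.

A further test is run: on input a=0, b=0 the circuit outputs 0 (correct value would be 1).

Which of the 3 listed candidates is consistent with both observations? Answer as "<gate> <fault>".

Evaluate each candidate on input a=0, b=0:
  U3 stuck-at-0: U1=0, U2=1, U3=0 [stuck-at-0] → 0 — matches
  U1 stuck-at-0: U1=0 [stuck-at-0], U2=1, U3=1 → 1 — eliminated
  U2 stuck-at-1: U1=0, U2=1 [stuck-at-1], U3=1 → 1 — eliminated
Only U3 stuck-at-0 reproduces the observed 0.

U3 stuck-at-0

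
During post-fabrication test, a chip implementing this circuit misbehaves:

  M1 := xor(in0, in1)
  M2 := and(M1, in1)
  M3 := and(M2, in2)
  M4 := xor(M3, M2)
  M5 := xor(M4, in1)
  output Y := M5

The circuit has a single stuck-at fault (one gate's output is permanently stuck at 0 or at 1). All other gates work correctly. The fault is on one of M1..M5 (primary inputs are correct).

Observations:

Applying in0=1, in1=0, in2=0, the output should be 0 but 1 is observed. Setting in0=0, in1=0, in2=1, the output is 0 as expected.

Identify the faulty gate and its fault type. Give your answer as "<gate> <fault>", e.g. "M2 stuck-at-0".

Fault-free values for test 1 (in0=1, in1=0, in2=0): M1=1, M2=0, M3=0, M4=0, M5=0, giving Y=0. Observed 1.
Test 1: faults giving observed 1 are {M2 stuck-at-1, M3 stuck-at-1, M4 stuck-at-1, M5 stuck-at-1}.
Test 2 (in0=0, in1=0, in2=1): fault-free M1=0, M2=0, M3=0, M4=0, M5=0 → 0; observed 0. Eliminates M3 stuck-at-1, M4 stuck-at-1, M5 stuck-at-1.
Only M2 stuck-at-1 is consistent with every test.

M2 stuck-at-1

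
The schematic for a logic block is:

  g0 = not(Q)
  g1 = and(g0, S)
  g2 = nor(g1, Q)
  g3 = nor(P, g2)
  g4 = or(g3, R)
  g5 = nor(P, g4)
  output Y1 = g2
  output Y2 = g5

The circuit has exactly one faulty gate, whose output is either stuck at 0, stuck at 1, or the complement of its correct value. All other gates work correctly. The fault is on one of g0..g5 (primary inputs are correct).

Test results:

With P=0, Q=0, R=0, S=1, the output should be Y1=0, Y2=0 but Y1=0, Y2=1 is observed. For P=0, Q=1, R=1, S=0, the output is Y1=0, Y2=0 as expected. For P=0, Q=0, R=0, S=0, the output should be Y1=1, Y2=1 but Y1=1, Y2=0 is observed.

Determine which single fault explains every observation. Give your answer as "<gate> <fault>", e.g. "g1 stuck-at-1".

Fault-free values for test 1 (P=0, Q=0, R=0, S=1): g0=1, g1=1, g2=0, g3=1, g4=1, g5=0, giving Y1=0, Y2=0. Observed Y1=0, Y2=1.
Test 1: faults giving observed Y1=0, Y2=1 are {g3 stuck-at-0, g3 inverted output, g4 stuck-at-0, g4 inverted output, g5 stuck-at-1, g5 inverted output}.
Test 2 (P=0, Q=1, R=1, S=0): fault-free g0=0, g1=0, g2=0, g3=1, g4=1, g5=0 → Y1=0, Y2=0; observed Y1=0, Y2=0. Eliminates g4 stuck-at-0, g4 inverted output, g5 stuck-at-1, g5 inverted output.
Test 3 (P=0, Q=0, R=0, S=0): fault-free g0=1, g1=0, g2=1, g3=0, g4=0, g5=1 → Y1=1, Y2=1; observed Y1=1, Y2=0. Eliminates g3 stuck-at-0.
Only g3 inverted output is consistent with every test.

g3 inverted output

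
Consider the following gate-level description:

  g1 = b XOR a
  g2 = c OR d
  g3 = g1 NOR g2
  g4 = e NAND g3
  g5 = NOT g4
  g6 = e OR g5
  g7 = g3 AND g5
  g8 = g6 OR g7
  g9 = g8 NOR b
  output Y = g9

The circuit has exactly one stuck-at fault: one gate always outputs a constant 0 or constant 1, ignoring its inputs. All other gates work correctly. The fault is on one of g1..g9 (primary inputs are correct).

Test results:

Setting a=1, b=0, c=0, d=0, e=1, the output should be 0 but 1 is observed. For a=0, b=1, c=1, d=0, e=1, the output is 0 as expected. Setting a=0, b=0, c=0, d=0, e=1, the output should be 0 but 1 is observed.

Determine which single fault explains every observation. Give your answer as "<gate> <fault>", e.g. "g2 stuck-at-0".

g8 stuck-at-0

Fault-free values for test 1 (a=1, b=0, c=0, d=0, e=1): g1=1, g2=0, g3=0, g4=1, g5=0, g6=1, g7=0, g8=1, g9=0, giving Y=0. Observed 1.
Test 1: faults giving observed 1 are {g6 stuck-at-0, g8 stuck-at-0, g9 stuck-at-1}.
Test 2 (a=0, b=1, c=1, d=0, e=1): fault-free g1=1, g2=1, g3=0, g4=1, g5=0, g6=1, g7=0, g8=1, g9=0 → 0; observed 0. Eliminates g9 stuck-at-1.
Test 3 (a=0, b=0, c=0, d=0, e=1): fault-free g1=0, g2=0, g3=1, g4=0, g5=1, g6=1, g7=1, g8=1, g9=0 → 0; observed 1. Eliminates g6 stuck-at-0.
Only g8 stuck-at-0 is consistent with every test.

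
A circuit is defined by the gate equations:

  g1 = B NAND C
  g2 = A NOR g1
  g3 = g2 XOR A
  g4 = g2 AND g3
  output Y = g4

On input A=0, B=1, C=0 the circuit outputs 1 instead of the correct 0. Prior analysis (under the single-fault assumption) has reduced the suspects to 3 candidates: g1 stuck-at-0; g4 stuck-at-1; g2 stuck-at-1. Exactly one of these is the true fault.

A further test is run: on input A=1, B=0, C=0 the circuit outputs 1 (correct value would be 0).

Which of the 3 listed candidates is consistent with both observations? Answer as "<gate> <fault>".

g4 stuck-at-1

Evaluate each candidate on input A=1, B=0, C=0:
  g1 stuck-at-0: g1=0 [stuck-at-0], g2=0, g3=1, g4=0 → 0 — eliminated
  g4 stuck-at-1: g1=1, g2=0, g3=1, g4=1 [stuck-at-1] → 1 — matches
  g2 stuck-at-1: g1=1, g2=1 [stuck-at-1], g3=0, g4=0 → 0 — eliminated
Only g4 stuck-at-1 reproduces the observed 1.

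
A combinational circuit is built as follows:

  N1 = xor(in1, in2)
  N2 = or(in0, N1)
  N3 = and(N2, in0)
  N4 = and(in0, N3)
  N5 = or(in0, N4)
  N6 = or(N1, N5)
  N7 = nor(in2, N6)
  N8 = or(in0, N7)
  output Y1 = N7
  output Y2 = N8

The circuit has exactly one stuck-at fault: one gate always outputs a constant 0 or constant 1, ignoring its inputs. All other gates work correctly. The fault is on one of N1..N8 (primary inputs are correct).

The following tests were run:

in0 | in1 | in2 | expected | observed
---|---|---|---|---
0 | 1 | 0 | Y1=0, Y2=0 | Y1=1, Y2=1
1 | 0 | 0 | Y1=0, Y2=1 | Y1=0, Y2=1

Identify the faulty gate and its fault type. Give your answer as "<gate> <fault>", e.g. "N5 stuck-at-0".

N1 stuck-at-0

Fault-free values for test 1 (in0=0, in1=1, in2=0): N1=1, N2=1, N3=0, N4=0, N5=0, N6=1, N7=0, N8=0, giving Y1=0, Y2=0. Observed Y1=1, Y2=1.
Test 1: faults giving observed Y1=1, Y2=1 are {N1 stuck-at-0, N6 stuck-at-0, N7 stuck-at-1}.
Test 2 (in0=1, in1=0, in2=0): fault-free N1=0, N2=1, N3=1, N4=1, N5=1, N6=1, N7=0, N8=1 → Y1=0, Y2=1; observed Y1=0, Y2=1. Eliminates N6 stuck-at-0, N7 stuck-at-1.
Only N1 stuck-at-0 is consistent with every test.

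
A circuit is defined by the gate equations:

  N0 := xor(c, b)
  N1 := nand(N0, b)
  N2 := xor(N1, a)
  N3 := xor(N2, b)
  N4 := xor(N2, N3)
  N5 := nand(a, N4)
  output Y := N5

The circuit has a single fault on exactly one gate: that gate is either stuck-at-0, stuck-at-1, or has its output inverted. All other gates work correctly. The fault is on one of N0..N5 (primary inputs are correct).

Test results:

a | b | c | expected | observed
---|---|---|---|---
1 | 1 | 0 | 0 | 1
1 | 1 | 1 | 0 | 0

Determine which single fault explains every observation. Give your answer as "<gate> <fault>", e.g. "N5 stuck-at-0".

Fault-free values for test 1 (a=1, b=1, c=0): N0=1, N1=0, N2=1, N3=0, N4=1, N5=0, giving Y=0. Observed 1.
Test 1: faults giving observed 1 are {N3 stuck-at-1, N3 inverted output, N4 stuck-at-0, N4 inverted output, N5 stuck-at-1, N5 inverted output}.
Test 2 (a=1, b=1, c=1): fault-free N0=0, N1=1, N2=0, N3=1, N4=1, N5=0 → 0; observed 0. Eliminates N3 inverted output, N4 stuck-at-0, N4 inverted output, N5 stuck-at-1, N5 inverted output.
Only N3 stuck-at-1 is consistent with every test.

N3 stuck-at-1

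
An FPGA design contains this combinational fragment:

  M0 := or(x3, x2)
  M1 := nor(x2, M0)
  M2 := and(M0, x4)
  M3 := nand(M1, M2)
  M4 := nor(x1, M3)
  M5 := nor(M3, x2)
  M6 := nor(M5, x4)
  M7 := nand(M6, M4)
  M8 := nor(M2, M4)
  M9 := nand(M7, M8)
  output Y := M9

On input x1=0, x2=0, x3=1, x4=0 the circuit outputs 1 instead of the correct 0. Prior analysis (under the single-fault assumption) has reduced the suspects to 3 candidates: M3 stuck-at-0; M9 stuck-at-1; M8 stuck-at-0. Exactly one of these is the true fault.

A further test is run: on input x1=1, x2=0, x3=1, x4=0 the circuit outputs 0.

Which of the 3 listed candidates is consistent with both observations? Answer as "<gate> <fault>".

M3 stuck-at-0

Evaluate each candidate on input x1=1, x2=0, x3=1, x4=0:
  M3 stuck-at-0: M0=1, M1=0, M2=0, M3=0 [stuck-at-0], M4=0, M5=1, M6=0, M7=1, M8=1, M9=0 → 0 — matches
  M9 stuck-at-1: M0=1, M1=0, M2=0, M3=1, M4=0, M5=0, M6=1, M7=1, M8=1, M9=1 [stuck-at-1] → 1 — eliminated
  M8 stuck-at-0: M0=1, M1=0, M2=0, M3=1, M4=0, M5=0, M6=1, M7=1, M8=0 [stuck-at-0], M9=1 → 1 — eliminated
Only M3 stuck-at-0 reproduces the observed 0.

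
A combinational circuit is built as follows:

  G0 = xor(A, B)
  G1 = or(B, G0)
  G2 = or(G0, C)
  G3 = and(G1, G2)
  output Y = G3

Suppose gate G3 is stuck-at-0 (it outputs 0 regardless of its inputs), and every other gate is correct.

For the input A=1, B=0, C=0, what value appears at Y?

Propagate with G3 forced: G0=1, G1=1, G2=1, G3=0 [stuck-at-0].
So Y = 0. (Without the fault it would be 1.)

0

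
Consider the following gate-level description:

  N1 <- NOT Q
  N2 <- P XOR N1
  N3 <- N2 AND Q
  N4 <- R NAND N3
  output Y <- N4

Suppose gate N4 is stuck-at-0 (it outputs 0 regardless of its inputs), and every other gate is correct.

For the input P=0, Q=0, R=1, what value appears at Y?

Propagate with N4 forced: N1=1, N2=1, N3=0, N4=0 [stuck-at-0].
So Y = 0. (Without the fault it would be 1.)

0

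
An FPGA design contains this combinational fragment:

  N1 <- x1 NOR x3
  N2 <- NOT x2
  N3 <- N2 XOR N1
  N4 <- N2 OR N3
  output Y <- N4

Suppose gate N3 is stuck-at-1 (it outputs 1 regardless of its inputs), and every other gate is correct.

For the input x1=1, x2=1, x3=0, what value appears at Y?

Propagate with N3 forced: N1=0, N2=0, N3=1 [stuck-at-1], N4=1.
So Y = 1. (Without the fault it would be 0.)

1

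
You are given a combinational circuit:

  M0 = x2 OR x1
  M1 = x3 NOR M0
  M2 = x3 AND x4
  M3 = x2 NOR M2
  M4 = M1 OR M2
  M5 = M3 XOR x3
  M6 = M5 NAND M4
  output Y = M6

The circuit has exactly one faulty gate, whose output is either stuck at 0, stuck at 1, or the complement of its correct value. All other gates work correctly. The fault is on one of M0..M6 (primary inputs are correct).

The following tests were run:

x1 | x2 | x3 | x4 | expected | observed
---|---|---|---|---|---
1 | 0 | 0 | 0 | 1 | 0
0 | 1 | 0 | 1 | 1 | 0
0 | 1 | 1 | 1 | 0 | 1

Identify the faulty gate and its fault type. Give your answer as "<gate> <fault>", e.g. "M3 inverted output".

Fault-free values for test 1 (x1=1, x2=0, x3=0, x4=0): M0=1, M1=0, M2=0, M3=1, M4=0, M5=1, M6=1, giving Y=1. Observed 0.
Test 1: faults giving observed 0 are {M0 stuck-at-0, M0 inverted output, M1 stuck-at-1, M1 inverted output, M4 stuck-at-1, M4 inverted output, M6 stuck-at-0, M6 inverted output}.
Test 2 (x1=0, x2=1, x3=0, x4=1): fault-free M0=1, M1=0, M2=0, M3=0, M4=0, M5=0, M6=1 → 1; observed 0. Eliminates M0 stuck-at-0, M0 inverted output, M1 stuck-at-1, M1 inverted output, M4 stuck-at-1, M4 inverted output.
Test 3 (x1=0, x2=1, x3=1, x4=1): fault-free M0=1, M1=0, M2=1, M3=0, M4=1, M5=1, M6=0 → 0; observed 1. Eliminates M6 stuck-at-0.
Only M6 inverted output is consistent with every test.

M6 inverted output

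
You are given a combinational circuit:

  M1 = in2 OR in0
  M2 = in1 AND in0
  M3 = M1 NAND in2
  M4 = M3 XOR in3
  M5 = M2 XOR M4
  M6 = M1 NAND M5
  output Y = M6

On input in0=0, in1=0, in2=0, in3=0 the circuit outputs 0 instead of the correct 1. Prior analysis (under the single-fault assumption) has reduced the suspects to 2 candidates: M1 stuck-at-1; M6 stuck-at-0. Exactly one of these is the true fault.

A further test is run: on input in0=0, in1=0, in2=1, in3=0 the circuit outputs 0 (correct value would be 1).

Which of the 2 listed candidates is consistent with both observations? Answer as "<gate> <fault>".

M6 stuck-at-0

Evaluate each candidate on input in0=0, in1=0, in2=1, in3=0:
  M1 stuck-at-1: M1=1 [stuck-at-1], M2=0, M3=0, M4=0, M5=0, M6=1 → 1 — eliminated
  M6 stuck-at-0: M1=1, M2=0, M3=0, M4=0, M5=0, M6=0 [stuck-at-0] → 0 — matches
Only M6 stuck-at-0 reproduces the observed 0.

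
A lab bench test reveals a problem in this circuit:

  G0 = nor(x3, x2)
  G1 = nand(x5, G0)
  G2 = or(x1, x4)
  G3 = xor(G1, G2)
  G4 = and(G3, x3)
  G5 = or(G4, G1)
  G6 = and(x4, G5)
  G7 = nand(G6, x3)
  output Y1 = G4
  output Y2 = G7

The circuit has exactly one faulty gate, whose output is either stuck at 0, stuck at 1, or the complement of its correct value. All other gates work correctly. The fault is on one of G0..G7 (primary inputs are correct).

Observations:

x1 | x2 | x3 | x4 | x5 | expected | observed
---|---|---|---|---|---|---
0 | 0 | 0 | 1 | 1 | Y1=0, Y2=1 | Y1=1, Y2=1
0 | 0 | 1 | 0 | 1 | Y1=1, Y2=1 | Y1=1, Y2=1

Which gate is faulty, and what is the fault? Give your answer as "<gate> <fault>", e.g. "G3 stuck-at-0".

G4 stuck-at-1

Fault-free values for test 1 (x1=0, x2=0, x3=0, x4=1, x5=1): G0=1, G1=0, G2=1, G3=1, G4=0, G5=0, G6=0, G7=1, giving Y1=0, Y2=1. Observed Y1=1, Y2=1.
Test 1: faults giving observed Y1=1, Y2=1 are {G4 stuck-at-1, G4 inverted output}.
Test 2 (x1=0, x2=0, x3=1, x4=0, x5=1): fault-free G0=0, G1=1, G2=0, G3=1, G4=1, G5=1, G6=0, G7=1 → Y1=1, Y2=1; observed Y1=1, Y2=1. Eliminates G4 inverted output.
Only G4 stuck-at-1 is consistent with every test.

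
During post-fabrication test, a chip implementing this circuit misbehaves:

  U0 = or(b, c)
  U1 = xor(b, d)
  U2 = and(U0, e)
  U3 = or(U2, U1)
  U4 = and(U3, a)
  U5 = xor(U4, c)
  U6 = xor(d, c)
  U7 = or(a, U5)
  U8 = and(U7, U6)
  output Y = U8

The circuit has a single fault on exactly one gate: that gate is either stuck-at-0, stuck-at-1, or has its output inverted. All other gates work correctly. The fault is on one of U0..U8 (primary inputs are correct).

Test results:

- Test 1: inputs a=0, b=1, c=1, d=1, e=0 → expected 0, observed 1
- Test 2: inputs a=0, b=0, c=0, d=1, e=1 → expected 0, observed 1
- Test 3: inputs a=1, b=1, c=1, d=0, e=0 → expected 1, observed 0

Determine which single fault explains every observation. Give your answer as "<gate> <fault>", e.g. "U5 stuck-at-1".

U8 inverted output

Fault-free values for test 1 (a=0, b=1, c=1, d=1, e=0): U0=1, U1=0, U2=0, U3=0, U4=0, U5=1, U6=0, U7=1, U8=0, giving Y=0. Observed 1.
Test 1: faults giving observed 1 are {U6 stuck-at-1, U6 inverted output, U8 stuck-at-1, U8 inverted output}.
Test 2 (a=0, b=0, c=0, d=1, e=1): fault-free U0=0, U1=1, U2=0, U3=1, U4=0, U5=0, U6=1, U7=0, U8=0 → 0; observed 1. Eliminates U6 stuck-at-1, U6 inverted output.
Test 3 (a=1, b=1, c=1, d=0, e=0): fault-free U0=1, U1=1, U2=0, U3=1, U4=1, U5=0, U6=1, U7=1, U8=1 → 1; observed 0. Eliminates U8 stuck-at-1.
Only U8 inverted output is consistent with every test.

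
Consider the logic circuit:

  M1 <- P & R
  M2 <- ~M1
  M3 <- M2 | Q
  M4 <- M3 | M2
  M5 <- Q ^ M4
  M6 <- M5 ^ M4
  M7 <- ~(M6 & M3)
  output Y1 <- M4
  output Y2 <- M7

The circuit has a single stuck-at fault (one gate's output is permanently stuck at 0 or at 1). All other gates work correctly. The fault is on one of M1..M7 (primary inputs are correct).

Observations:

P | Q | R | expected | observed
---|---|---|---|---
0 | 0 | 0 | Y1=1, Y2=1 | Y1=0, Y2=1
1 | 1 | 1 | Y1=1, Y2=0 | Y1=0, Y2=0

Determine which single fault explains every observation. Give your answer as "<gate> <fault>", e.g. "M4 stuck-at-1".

Fault-free values for test 1 (P=0, Q=0, R=0): M1=0, M2=1, M3=1, M4=1, M5=1, M6=0, M7=1, giving Y1=1, Y2=1. Observed Y1=0, Y2=1.
Test 1: faults giving observed Y1=0, Y2=1 are {M1 stuck-at-1, M2 stuck-at-0, M4 stuck-at-0}.
Test 2 (P=1, Q=1, R=1): fault-free M1=1, M2=0, M3=1, M4=1, M5=0, M6=1, M7=0 → Y1=1, Y2=0; observed Y1=0, Y2=0. Eliminates M1 stuck-at-1, M2 stuck-at-0.
Only M4 stuck-at-0 is consistent with every test.

M4 stuck-at-0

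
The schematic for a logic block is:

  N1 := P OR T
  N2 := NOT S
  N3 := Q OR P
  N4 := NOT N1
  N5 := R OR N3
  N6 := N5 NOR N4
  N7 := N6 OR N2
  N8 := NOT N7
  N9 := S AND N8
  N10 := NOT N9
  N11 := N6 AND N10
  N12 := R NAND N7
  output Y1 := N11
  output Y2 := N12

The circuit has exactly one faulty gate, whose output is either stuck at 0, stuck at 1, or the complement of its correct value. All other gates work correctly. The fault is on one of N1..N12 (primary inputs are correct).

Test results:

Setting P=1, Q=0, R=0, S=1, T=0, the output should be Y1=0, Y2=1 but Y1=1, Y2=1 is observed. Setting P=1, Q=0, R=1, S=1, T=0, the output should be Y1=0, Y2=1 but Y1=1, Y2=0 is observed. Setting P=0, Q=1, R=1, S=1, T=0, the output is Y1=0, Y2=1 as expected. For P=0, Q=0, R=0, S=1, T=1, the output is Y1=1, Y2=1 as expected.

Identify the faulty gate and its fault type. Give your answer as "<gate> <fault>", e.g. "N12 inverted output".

Fault-free values for test 1 (P=1, Q=0, R=0, S=1, T=0): N1=1, N2=0, N3=1, N4=0, N5=1, N6=0, N7=0, N8=1, N9=1, N10=0, N11=0, N12=1, giving Y1=0, Y2=1. Observed Y1=1, Y2=1.
Test 1: faults giving observed Y1=1, Y2=1 are {N3 stuck-at-0, N3 inverted output, N5 stuck-at-0, N5 inverted output, N6 stuck-at-1, N6 inverted output, N11 stuck-at-1, N11 inverted output}.
Test 2 (P=1, Q=0, R=1, S=1, T=0): fault-free N1=1, N2=0, N3=1, N4=0, N5=1, N6=0, N7=0, N8=1, N9=1, N10=0, N11=0, N12=1 → Y1=0, Y2=1; observed Y1=1, Y2=0. Eliminates N3 stuck-at-0, N3 inverted output, N11 stuck-at-1, N11 inverted output.
Test 3 (P=0, Q=1, R=1, S=1, T=0): fault-free N1=0, N2=0, N3=1, N4=1, N5=1, N6=0, N7=0, N8=1, N9=1, N10=0, N11=0, N12=1 → Y1=0, Y2=1; observed Y1=0, Y2=1. Eliminates N6 stuck-at-1, N6 inverted output.
Test 4 (P=0, Q=0, R=0, S=1, T=1): fault-free N1=1, N2=0, N3=0, N4=0, N5=0, N6=1, N7=1, N8=0, N9=0, N10=1, N11=1, N12=1 → Y1=1, Y2=1; observed Y1=1, Y2=1. Eliminates N5 inverted output.
Only N5 stuck-at-0 is consistent with every test.

N5 stuck-at-0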